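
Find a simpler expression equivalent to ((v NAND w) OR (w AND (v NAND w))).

By absorption (E OR (E AND v) = E):
= (v NAND w)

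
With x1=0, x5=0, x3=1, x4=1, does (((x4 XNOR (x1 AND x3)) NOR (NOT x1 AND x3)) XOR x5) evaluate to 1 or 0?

Substituting: (((1 XNOR (0 AND 1)) NOR (NOT 0 AND 1)) XOR 0)
= 0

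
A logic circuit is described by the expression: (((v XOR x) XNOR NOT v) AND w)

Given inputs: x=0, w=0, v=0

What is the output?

Substituting: (((0 XOR 0) XNOR NOT 0) AND 0)
= 0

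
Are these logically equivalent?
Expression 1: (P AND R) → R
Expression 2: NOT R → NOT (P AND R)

Yes, Contrapositive is always equivalent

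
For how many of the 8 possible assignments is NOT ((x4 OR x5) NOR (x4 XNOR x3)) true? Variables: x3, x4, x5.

Satisfying assignments: (0,0,0), (0,0,1), (0,1,0), (0,1,1), (1,0,1), (1,1,0), (1,1,1)
Count: 7 out of 8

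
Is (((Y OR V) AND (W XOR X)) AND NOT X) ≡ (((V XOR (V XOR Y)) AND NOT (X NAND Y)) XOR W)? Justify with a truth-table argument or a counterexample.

No. Counterexample: with X=0, W=1, Y=0, V=0, Expression 1 = 0 but Expression 2 = 1.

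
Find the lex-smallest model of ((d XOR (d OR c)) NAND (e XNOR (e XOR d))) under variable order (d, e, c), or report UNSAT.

d=0, e=0, c=0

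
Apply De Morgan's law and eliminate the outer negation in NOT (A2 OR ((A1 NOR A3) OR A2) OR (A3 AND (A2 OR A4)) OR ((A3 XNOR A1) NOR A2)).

NOT A2 AND NOT ((A1 NOR A3) OR A2) AND NOT (A3 AND (A2 OR A4)) AND NOT ((A3 XNOR A1) NOR A2)
De Morgan's: NOT(OR of terms) = AND of negations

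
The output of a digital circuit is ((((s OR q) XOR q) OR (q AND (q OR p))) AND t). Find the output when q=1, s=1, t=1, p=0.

Substituting: ((((1 OR 1) XOR 1) OR (1 AND (1 OR 0))) AND 1)
= 1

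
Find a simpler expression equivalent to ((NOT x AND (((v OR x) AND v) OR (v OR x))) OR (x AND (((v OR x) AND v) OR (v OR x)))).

By distribution ((E AND v) OR (E AND NOT v) = E) then absorption (E OR (E AND v) = E):
= (v OR x)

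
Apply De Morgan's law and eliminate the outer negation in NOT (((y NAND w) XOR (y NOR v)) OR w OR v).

NOT ((y NAND w) XOR (y NOR v)) AND NOT w AND NOT v
De Morgan's: NOT(OR of terms) = AND of negations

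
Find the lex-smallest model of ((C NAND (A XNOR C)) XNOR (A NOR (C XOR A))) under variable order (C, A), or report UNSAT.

C=0, A=0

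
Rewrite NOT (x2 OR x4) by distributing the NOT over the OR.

NOT x2 AND NOT x4
De Morgan's: NOT(OR of terms) = AND of negations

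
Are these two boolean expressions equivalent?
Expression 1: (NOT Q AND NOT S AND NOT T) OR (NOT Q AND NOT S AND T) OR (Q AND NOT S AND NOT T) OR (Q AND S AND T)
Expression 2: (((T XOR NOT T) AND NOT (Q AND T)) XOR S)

Yes, they are equivalent — the two output columns agree on all 8 assignments:
Q | S | T | Expression 1 | Expression 2
---------------------------------------
0 | 0 | 0 | 1 | 1
0 | 0 | 1 | 1 | 1
0 | 1 | 0 | 0 | 0
0 | 1 | 1 | 0 | 0
1 | 0 | 0 | 1 | 1
1 | 0 | 1 | 0 | 0
1 | 1 | 0 | 0 | 0
1 | 1 | 1 | 1 | 1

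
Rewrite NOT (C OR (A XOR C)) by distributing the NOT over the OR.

NOT C AND NOT (A XOR C)
De Morgan's: NOT(OR of terms) = AND of negations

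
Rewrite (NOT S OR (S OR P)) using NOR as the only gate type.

(((S NOR S) NOR ((S NOR P) NOR (S NOR P))) NOR ((S NOR S) NOR ((S NOR P) NOR (S NOR P))))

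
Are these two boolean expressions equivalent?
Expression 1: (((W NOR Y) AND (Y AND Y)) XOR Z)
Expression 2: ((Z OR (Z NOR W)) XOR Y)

No. Counterexample: with Z=0, W=0, Y=0, Expression 1 = 0 but Expression 2 = 1.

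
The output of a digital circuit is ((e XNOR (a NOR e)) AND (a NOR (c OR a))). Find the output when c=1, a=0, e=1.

Substituting: ((1 XNOR (0 NOR 1)) AND (0 NOR (1 OR 0)))
= 0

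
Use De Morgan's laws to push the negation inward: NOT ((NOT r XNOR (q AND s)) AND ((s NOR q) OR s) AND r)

NOT (NOT r XNOR (q AND s)) OR NOT ((s NOR q) OR s) OR NOT r
De Morgan's: NOT(AND of terms) = OR of negations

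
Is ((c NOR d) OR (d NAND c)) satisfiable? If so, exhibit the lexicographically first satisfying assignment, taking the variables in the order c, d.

c=0, d=0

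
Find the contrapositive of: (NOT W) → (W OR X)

Contrapositive: NOT (W OR X) → W
Note: A statement and its contrapositive are logically equivalent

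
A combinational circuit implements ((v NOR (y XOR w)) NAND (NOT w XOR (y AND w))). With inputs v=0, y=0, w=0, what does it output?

Substituting: ((0 NOR (0 XOR 0)) NAND (NOT 0 XOR (0 AND 0)))
= 0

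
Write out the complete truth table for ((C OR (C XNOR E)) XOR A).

C | A | E | Output
------------------
0 | 0 | 0 | 1
0 | 0 | 1 | 0
0 | 1 | 0 | 0
0 | 1 | 1 | 1
1 | 0 | 0 | 1
1 | 0 | 1 | 1
1 | 1 | 0 | 0
1 | 1 | 1 | 0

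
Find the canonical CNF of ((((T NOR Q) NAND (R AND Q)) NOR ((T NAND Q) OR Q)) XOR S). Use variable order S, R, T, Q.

(S OR R OR T OR Q) AND (S OR R OR T OR NOT Q) AND (S OR R OR NOT T OR Q) AND (S OR R OR NOT T OR NOT Q) AND (S OR NOT R OR T OR Q) AND (S OR NOT R OR T OR NOT Q) AND (S OR NOT R OR NOT T OR Q) AND (S OR NOT R OR NOT T OR NOT Q)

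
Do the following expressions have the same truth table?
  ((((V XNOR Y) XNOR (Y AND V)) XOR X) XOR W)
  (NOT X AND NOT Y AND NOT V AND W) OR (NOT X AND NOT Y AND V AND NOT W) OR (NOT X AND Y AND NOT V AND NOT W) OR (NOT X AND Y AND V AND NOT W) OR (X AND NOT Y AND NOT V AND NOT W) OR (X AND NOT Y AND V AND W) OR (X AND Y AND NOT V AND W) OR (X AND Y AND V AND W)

Yes, they are equivalent — the two output columns agree on all 16 assignments:
X | Y | V | W | Expression 1 | Expression 2
-------------------------------------------
0 | 0 | 0 | 0 | 0 | 0
0 | 0 | 0 | 1 | 1 | 1
0 | 0 | 1 | 0 | 1 | 1
0 | 0 | 1 | 1 | 0 | 0
0 | 1 | 0 | 0 | 1 | 1
0 | 1 | 0 | 1 | 0 | 0
0 | 1 | 1 | 0 | 1 | 1
0 | 1 | 1 | 1 | 0 | 0
1 | 0 | 0 | 0 | 1 | 1
1 | 0 | 0 | 1 | 0 | 0
1 | 0 | 1 | 0 | 0 | 0
1 | 0 | 1 | 1 | 1 | 1
1 | 1 | 0 | 0 | 0 | 0
1 | 1 | 0 | 1 | 1 | 1
1 | 1 | 1 | 0 | 0 | 0
1 | 1 | 1 | 1 | 1 | 1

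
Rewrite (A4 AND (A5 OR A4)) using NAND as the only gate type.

((A4 NAND ((A5 NAND A5) NAND (A4 NAND A4))) NAND (A4 NAND ((A5 NAND A5) NAND (A4 NAND A4))))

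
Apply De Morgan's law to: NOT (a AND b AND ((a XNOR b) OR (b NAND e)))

NOT a OR NOT b OR NOT ((a XNOR b) OR (b NAND e))
De Morgan's: NOT(AND of terms) = OR of negations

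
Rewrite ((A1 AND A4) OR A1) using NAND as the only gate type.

((((A1 NAND A4) NAND (A1 NAND A4)) NAND ((A1 NAND A4) NAND (A1 NAND A4))) NAND (A1 NAND A1))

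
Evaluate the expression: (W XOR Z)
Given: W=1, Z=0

Substituting: (1 XOR 0)
= 1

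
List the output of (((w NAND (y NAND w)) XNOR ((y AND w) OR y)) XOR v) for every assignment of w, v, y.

w | v | y | Output
------------------
0 | 0 | 0 | 0
0 | 0 | 1 | 1
0 | 1 | 0 | 1
0 | 1 | 1 | 0
1 | 0 | 0 | 1
1 | 0 | 1 | 1
1 | 1 | 0 | 0
1 | 1 | 1 | 0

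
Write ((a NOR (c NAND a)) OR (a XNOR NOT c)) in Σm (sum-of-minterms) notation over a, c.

Σm(1, 2) = (NOT a AND c) OR (a AND NOT c)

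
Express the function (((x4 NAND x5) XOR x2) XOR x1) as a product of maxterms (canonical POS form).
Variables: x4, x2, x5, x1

ΠM(1, 3, 4, 6, 9, 10, 12, 15) = (x4 OR x2 OR x5 OR NOT x1) AND (x4 OR x2 OR NOT x5 OR NOT x1) AND (x4 OR NOT x2 OR x5 OR x1) AND (x4 OR NOT x2 OR NOT x5 OR x1) AND (NOT x4 OR x2 OR x5 OR NOT x1) AND (NOT x4 OR x2 OR NOT x5 OR x1) AND (NOT x4 OR NOT x2 OR x5 OR x1) AND (NOT x4 OR NOT x2 OR NOT x5 OR NOT x1)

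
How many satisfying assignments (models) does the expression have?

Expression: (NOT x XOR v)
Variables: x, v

Satisfying assignments: (0,0), (1,1)
Count: 2 out of 4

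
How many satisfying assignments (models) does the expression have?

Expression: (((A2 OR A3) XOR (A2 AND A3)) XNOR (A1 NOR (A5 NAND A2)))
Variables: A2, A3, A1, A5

Satisfying assignments: (0,0,0,0), (0,0,0,1), (0,0,1,0), (0,0,1,1), (1,0,0,1), (1,1,0,0), (1,1,1,0), (1,1,1,1)
Count: 8 out of 16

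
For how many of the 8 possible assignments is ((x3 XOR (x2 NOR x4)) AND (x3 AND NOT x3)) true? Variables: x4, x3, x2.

No assignment satisfies the expression.
Count: 0 out of 8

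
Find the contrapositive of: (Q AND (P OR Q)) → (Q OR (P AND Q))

Contrapositive: NOT (Q OR (P AND Q)) → NOT (Q AND (P OR Q))
Note: A statement and its contrapositive are logically equivalent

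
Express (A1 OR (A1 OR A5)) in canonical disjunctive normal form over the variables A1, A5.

(NOT A1 AND A5) OR (A1 AND NOT A5) OR (A1 AND A5)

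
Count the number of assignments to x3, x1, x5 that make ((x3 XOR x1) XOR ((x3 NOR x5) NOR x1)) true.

Satisfying assignments: (0,0,1), (0,1,0), (0,1,1)
Count: 3 out of 8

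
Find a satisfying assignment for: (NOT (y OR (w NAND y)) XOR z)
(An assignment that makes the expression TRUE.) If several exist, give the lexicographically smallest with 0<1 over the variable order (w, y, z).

w=0, y=0, z=1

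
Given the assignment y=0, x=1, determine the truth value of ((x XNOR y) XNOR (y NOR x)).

Substituting: ((1 XNOR 0) XNOR (0 NOR 1))
= 1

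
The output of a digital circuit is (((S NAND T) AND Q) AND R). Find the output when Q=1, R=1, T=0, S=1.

Substituting: (((1 NAND 0) AND 1) AND 1)
= 1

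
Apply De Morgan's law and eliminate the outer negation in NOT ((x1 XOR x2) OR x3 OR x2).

NOT (x1 XOR x2) AND NOT x3 AND NOT x2
De Morgan's: NOT(OR of terms) = AND of negations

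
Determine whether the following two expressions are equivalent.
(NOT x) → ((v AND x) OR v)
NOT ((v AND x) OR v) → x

Yes, Contrapositive is always equivalent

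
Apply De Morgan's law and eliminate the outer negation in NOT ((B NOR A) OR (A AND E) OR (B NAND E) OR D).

NOT (B NOR A) AND NOT (A AND E) AND NOT (B NAND E) AND NOT D
De Morgan's: NOT(OR of terms) = AND of negations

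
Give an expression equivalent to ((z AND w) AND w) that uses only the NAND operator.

((((z NAND w) NAND (z NAND w)) NAND w) NAND (((z NAND w) NAND (z NAND w)) NAND w))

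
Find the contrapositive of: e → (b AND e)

Contrapositive: NOT (b AND e) → NOT e
Note: A statement and its contrapositive are logically equivalent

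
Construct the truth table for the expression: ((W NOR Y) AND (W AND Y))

W | Y | Output
--------------
0 | 0 | 0
0 | 1 | 0
1 | 0 | 0
1 | 1 | 0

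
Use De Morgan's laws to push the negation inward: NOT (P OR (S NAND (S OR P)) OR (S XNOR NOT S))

NOT P AND NOT (S NAND (S OR P)) AND NOT (S XNOR NOT S)
De Morgan's: NOT(OR of terms) = AND of negations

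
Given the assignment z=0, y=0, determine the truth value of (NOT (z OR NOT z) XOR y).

Substituting: (NOT (0 OR NOT 0) XOR 0)
= 0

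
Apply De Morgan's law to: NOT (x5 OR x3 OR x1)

NOT x5 AND NOT x3 AND NOT x1
De Morgan's: NOT(OR of terms) = AND of negations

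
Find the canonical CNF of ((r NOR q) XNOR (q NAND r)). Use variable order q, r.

(q OR NOT r) AND (NOT q OR r)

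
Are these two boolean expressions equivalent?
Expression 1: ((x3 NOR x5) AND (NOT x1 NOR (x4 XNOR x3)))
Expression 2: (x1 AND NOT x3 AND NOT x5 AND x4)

Yes, they are equivalent — the two output columns agree on all 16 assignments:
x1 | x3 | x5 | x4 | Expression 1 | Expression 2
-----------------------------------------------
0 | 0 | 0 | 0 | 0 | 0
0 | 0 | 0 | 1 | 0 | 0
0 | 0 | 1 | 0 | 0 | 0
0 | 0 | 1 | 1 | 0 | 0
0 | 1 | 0 | 0 | 0 | 0
0 | 1 | 0 | 1 | 0 | 0
0 | 1 | 1 | 0 | 0 | 0
0 | 1 | 1 | 1 | 0 | 0
1 | 0 | 0 | 0 | 0 | 0
1 | 0 | 0 | 1 | 1 | 1
1 | 0 | 1 | 0 | 0 | 0
1 | 0 | 1 | 1 | 0 | 0
1 | 1 | 0 | 0 | 0 | 0
1 | 1 | 0 | 1 | 0 | 0
1 | 1 | 1 | 0 | 0 | 0
1 | 1 | 1 | 1 | 0 | 0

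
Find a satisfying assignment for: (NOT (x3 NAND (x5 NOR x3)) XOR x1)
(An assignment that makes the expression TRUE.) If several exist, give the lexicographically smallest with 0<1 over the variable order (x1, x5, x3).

x1=1, x5=0, x3=0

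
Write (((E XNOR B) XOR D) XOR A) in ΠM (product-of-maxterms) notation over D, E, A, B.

ΠM(1, 2, 4, 7, 8, 11, 13, 14) = (D OR E OR A OR NOT B) AND (D OR E OR NOT A OR B) AND (D OR NOT E OR A OR B) AND (D OR NOT E OR NOT A OR NOT B) AND (NOT D OR E OR A OR B) AND (NOT D OR E OR NOT A OR NOT B) AND (NOT D OR NOT E OR A OR NOT B) AND (NOT D OR NOT E OR NOT A OR B)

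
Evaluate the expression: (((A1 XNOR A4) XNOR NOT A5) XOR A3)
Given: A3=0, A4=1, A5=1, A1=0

Substituting: (((0 XNOR 1) XNOR NOT 1) XOR 0)
= 1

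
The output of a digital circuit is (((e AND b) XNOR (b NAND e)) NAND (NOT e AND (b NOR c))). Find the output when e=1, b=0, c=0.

Substituting: (((1 AND 0) XNOR (0 NAND 1)) NAND (NOT 1 AND (0 NOR 0)))
= 1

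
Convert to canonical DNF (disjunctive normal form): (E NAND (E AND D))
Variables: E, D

(NOT E AND NOT D) OR (NOT E AND D) OR (E AND NOT D)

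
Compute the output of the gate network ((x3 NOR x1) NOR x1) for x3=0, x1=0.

Substituting: ((0 NOR 0) NOR 0)
= 0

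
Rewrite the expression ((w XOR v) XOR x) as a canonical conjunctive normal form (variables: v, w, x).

(v OR w OR x) AND (v OR NOT w OR NOT x) AND (NOT v OR w OR NOT x) AND (NOT v OR NOT w OR x)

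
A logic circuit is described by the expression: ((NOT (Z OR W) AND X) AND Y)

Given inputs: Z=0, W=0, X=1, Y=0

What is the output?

Substituting: ((NOT (0 OR 0) AND 1) AND 0)
= 0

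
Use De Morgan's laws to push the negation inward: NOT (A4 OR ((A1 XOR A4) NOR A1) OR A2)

NOT A4 AND NOT ((A1 XOR A4) NOR A1) AND NOT A2
De Morgan's: NOT(OR of terms) = AND of negations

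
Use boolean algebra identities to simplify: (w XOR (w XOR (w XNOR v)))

By XOR self-cancellation ((E XOR v) XOR v = E):
= (w XNOR v)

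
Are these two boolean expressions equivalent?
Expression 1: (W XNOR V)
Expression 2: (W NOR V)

No. Counterexample: with W=1, V=1, Expression 1 = 1 but Expression 2 = 0.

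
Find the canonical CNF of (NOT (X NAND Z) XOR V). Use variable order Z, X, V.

(Z OR X OR V) AND (Z OR NOT X OR V) AND (NOT Z OR X OR V) AND (NOT Z OR NOT X OR NOT V)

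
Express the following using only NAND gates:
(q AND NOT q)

((q NAND (q NAND q)) NAND (q NAND (q NAND q)))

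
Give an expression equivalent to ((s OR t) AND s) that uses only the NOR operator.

((((s NOR t) NOR (s NOR t)) NOR ((s NOR t) NOR (s NOR t))) NOR (s NOR s))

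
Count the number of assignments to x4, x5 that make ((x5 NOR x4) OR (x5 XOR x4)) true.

Satisfying assignments: (0,0), (0,1), (1,0)
Count: 3 out of 4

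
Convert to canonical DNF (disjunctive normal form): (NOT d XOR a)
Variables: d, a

(NOT d AND NOT a) OR (d AND a)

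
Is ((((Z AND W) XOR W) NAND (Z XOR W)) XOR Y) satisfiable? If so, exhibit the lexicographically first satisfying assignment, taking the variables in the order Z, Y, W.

Z=0, Y=0, W=0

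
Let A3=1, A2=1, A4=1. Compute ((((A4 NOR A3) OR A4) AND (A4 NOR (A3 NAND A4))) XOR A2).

Substituting: ((((1 NOR 1) OR 1) AND (1 NOR (1 NAND 1))) XOR 1)
= 1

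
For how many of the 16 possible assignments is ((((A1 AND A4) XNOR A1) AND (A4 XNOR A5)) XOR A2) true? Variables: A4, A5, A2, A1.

Satisfying assignments: (0,0,0,0), (0,0,1,1), (0,1,1,0), (0,1,1,1), (1,0,1,0), (1,0,1,1), (1,1,0,0), (1,1,0,1)
Count: 8 out of 16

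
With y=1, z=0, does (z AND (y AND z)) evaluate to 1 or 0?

Substituting: (0 AND (1 AND 0))
= 0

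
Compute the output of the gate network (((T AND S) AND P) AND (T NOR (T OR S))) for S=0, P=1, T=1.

Substituting: (((1 AND 0) AND 1) AND (1 NOR (1 OR 0)))
= 0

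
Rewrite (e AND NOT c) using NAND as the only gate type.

((e NAND (c NAND c)) NAND (e NAND (c NAND c)))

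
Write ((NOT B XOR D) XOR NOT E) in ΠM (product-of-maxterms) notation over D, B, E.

ΠM(0, 3, 5, 6) = (D OR B OR E) AND (D OR NOT B OR NOT E) AND (NOT D OR B OR NOT E) AND (NOT D OR NOT B OR E)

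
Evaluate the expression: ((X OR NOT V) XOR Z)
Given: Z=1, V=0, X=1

Substituting: ((1 OR NOT 0) XOR 1)
= 0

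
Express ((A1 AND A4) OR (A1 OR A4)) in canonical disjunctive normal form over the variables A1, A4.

(NOT A1 AND A4) OR (A1 AND NOT A4) OR (A1 AND A4)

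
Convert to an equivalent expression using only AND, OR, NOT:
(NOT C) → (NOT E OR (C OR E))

C OR (NOT E OR (C OR E))
(Implication elimination: A → B = NOT A OR B)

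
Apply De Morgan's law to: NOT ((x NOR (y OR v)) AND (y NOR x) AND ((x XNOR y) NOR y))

NOT (x NOR (y OR v)) OR NOT (y NOR x) OR NOT ((x XNOR y) NOR y)
De Morgan's: NOT(AND of terms) = OR of negations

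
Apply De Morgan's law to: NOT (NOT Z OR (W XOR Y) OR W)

Z AND NOT (W XOR Y) AND NOT W
De Morgan's: NOT(OR of terms) = AND of negations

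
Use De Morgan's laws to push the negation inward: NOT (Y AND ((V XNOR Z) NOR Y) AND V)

NOT Y OR NOT ((V XNOR Z) NOR Y) OR NOT V
De Morgan's: NOT(AND of terms) = OR of negations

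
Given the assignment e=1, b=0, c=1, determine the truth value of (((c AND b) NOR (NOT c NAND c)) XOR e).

Substituting: (((1 AND 0) NOR (NOT 1 NAND 1)) XOR 1)
= 1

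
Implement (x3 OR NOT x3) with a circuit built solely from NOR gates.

((x3 NOR (x3 NOR x3)) NOR (x3 NOR (x3 NOR x3)))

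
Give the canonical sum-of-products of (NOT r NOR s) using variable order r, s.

Σm(2) = (r AND NOT s)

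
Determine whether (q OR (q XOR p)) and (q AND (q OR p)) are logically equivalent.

No. Counterexample: with p=1, q=0, Expression 1 = 1 but Expression 2 = 0.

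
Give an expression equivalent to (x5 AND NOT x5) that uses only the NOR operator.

((x5 NOR x5) NOR ((x5 NOR x5) NOR (x5 NOR x5)))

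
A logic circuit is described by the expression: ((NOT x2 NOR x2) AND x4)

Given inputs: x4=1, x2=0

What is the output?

Substituting: ((NOT 0 NOR 0) AND 1)
= 0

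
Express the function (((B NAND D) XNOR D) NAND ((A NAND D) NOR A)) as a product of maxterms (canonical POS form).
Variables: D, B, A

ΠM() = TRUE (no maxterms)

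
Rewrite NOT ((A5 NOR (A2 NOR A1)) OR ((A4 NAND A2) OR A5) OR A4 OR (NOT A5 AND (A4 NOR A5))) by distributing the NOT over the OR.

NOT (A5 NOR (A2 NOR A1)) AND NOT ((A4 NAND A2) OR A5) AND NOT A4 AND NOT (NOT A5 AND (A4 NOR A5))
De Morgan's: NOT(OR of terms) = AND of negations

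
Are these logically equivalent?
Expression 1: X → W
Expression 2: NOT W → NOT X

Yes, Contrapositive is always equivalent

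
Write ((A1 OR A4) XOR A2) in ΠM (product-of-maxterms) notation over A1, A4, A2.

ΠM(0, 3, 5, 7) = (A1 OR A4 OR A2) AND (A1 OR NOT A4 OR NOT A2) AND (NOT A1 OR A4 OR NOT A2) AND (NOT A1 OR NOT A4 OR NOT A2)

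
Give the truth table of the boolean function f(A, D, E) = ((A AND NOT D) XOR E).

A | D | E | Output
------------------
0 | 0 | 0 | 0
0 | 0 | 1 | 1
0 | 1 | 0 | 0
0 | 1 | 1 | 1
1 | 0 | 0 | 1
1 | 0 | 1 | 0
1 | 1 | 0 | 0
1 | 1 | 1 | 1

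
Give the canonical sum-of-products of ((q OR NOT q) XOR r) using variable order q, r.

Σm(0, 2) = (NOT q AND NOT r) OR (q AND NOT r)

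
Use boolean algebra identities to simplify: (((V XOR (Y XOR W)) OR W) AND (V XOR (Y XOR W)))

By absorption (E AND (E OR v) = E):
= (V XOR (Y XOR W))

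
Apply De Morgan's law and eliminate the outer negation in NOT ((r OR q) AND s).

NOT (r OR q) OR NOT s
De Morgan's: NOT(AND of terms) = OR of negations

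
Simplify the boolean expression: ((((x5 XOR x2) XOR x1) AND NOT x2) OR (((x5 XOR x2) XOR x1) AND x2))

By distribution ((E AND v) OR (E AND NOT v) = E):
= ((x5 XOR x2) XOR x1)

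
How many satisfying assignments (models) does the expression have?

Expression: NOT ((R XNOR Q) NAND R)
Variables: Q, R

Satisfying assignments: (1,1)
Count: 1 out of 4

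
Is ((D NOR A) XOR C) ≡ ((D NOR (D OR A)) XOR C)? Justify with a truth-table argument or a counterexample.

Yes, they are equivalent — the two output columns agree on all 8 assignments:
A | D | C | Expression 1 | Expression 2
---------------------------------------
0 | 0 | 0 | 1 | 1
0 | 0 | 1 | 0 | 0
0 | 1 | 0 | 0 | 0
0 | 1 | 1 | 1 | 1
1 | 0 | 0 | 0 | 0
1 | 0 | 1 | 1 | 1
1 | 1 | 0 | 0 | 0
1 | 1 | 1 | 1 | 1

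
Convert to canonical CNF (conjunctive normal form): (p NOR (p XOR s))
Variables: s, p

(s OR NOT p) AND (NOT s OR p) AND (NOT s OR NOT p)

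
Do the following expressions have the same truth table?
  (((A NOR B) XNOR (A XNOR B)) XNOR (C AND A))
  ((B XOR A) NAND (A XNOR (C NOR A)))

No. Counterexample: with B=0, C=0, A=0, Expression 1 = 0 but Expression 2 = 1.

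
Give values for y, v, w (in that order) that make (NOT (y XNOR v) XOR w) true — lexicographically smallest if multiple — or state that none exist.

y=0, v=0, w=1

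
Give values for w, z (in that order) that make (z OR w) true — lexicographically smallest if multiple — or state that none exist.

w=0, z=1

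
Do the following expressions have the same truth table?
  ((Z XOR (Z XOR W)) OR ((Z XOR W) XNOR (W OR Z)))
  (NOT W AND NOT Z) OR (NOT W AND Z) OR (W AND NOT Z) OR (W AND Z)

Yes, they are equivalent — the two output columns agree on all 4 assignments:
W | Z | Expression 1 | Expression 2
-----------------------------------
0 | 0 | 1 | 1
0 | 1 | 1 | 1
1 | 0 | 1 | 1
1 | 1 | 1 | 1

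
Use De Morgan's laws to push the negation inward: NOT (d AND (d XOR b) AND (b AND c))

NOT d OR NOT (d XOR b) OR NOT (b AND c)
De Morgan's: NOT(AND of terms) = OR of negations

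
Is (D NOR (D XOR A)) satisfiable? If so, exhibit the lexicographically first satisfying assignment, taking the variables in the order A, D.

A=0, D=0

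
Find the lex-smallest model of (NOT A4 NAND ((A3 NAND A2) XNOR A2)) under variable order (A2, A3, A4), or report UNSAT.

A2=0, A3=0, A4=0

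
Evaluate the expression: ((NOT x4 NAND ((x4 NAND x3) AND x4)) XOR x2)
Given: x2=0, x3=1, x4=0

Substituting: ((NOT 0 NAND ((0 NAND 1) AND 0)) XOR 0)
= 1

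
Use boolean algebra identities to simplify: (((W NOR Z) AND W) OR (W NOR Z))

By absorption (E OR (E AND v) = E):
= (W NOR Z)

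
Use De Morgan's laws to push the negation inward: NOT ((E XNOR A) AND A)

NOT (E XNOR A) OR NOT A
De Morgan's: NOT(AND of terms) = OR of negations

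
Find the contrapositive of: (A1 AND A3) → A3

Contrapositive: NOT A3 → NOT (A1 AND A3)
Note: A statement and its contrapositive are logically equivalent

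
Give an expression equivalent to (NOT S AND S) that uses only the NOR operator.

(((S NOR S) NOR (S NOR S)) NOR (S NOR S))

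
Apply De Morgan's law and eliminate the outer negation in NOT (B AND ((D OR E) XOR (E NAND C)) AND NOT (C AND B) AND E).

NOT B OR NOT ((D OR E) XOR (E NAND C)) OR (C AND B) OR NOT E
De Morgan's: NOT(AND of terms) = OR of negations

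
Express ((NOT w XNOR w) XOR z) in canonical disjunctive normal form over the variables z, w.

(z AND NOT w) OR (z AND w)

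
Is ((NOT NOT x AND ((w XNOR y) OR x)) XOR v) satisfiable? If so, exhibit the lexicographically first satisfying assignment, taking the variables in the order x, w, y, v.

x=0, w=0, y=0, v=1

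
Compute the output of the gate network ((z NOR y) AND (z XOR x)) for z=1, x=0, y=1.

Substituting: ((1 NOR 1) AND (1 XOR 0))
= 0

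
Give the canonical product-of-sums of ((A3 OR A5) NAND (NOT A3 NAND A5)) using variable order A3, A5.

ΠM(2, 3) = (NOT A3 OR A5) AND (NOT A3 OR NOT A5)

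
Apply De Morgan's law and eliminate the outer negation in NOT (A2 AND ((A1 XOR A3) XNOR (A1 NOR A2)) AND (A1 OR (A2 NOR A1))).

NOT A2 OR NOT ((A1 XOR A3) XNOR (A1 NOR A2)) OR NOT (A1 OR (A2 NOR A1))
De Morgan's: NOT(AND of terms) = OR of negations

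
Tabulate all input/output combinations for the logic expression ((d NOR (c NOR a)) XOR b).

d | b | a | c | Output
----------------------
0 | 0 | 0 | 0 | 0
0 | 0 | 0 | 1 | 1
0 | 0 | 1 | 0 | 1
0 | 0 | 1 | 1 | 1
0 | 1 | 0 | 0 | 1
0 | 1 | 0 | 1 | 0
0 | 1 | 1 | 0 | 0
0 | 1 | 1 | 1 | 0
1 | 0 | 0 | 0 | 0
1 | 0 | 0 | 1 | 0
1 | 0 | 1 | 0 | 0
1 | 0 | 1 | 1 | 0
1 | 1 | 0 | 0 | 1
1 | 1 | 0 | 1 | 1
1 | 1 | 1 | 0 | 1
1 | 1 | 1 | 1 | 1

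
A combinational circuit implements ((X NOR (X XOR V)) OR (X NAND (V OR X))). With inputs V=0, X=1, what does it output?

Substituting: ((1 NOR (1 XOR 0)) OR (1 NAND (0 OR 1)))
= 0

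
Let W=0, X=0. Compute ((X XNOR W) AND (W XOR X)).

Substituting: ((0 XNOR 0) AND (0 XOR 0))
= 0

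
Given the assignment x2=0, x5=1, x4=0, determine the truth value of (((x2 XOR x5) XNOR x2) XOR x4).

Substituting: (((0 XOR 1) XNOR 0) XOR 0)
= 0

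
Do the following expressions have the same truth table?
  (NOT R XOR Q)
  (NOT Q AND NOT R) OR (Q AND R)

Yes, they are equivalent — the two output columns agree on all 4 assignments:
Q | R | Expression 1 | Expression 2
-----------------------------------
0 | 0 | 1 | 1
0 | 1 | 0 | 0
1 | 0 | 0 | 0
1 | 1 | 1 | 1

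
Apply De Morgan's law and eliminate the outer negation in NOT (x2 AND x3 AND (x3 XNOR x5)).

NOT x2 OR NOT x3 OR NOT (x3 XNOR x5)
De Morgan's: NOT(AND of terms) = OR of negations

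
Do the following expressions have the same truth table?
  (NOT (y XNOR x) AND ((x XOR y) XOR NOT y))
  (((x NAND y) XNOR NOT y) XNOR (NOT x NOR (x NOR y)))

No. Counterexample: with y=0, x=1, Expression 1 = 0 but Expression 2 = 1.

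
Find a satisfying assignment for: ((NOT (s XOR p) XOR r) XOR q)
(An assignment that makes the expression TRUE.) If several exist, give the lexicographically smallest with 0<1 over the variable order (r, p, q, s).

r=0, p=0, q=0, s=0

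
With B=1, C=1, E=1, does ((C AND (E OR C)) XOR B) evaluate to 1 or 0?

Substituting: ((1 AND (1 OR 1)) XOR 1)
= 0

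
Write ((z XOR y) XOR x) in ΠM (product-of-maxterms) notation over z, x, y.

ΠM(0, 3, 5, 6) = (z OR x OR y) AND (z OR NOT x OR NOT y) AND (NOT z OR x OR NOT y) AND (NOT z OR NOT x OR y)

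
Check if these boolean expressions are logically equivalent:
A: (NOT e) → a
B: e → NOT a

No, Inverse is not equivalent to original (counterexample: a=0, d=0, e=0)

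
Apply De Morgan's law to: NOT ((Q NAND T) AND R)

NOT (Q NAND T) OR NOT R
De Morgan's: NOT(AND of terms) = OR of negations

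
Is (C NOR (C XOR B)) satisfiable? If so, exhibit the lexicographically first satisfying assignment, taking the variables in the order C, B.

C=0, B=0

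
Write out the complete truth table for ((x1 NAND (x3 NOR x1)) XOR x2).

x2 | x1 | x3 | Output
---------------------
0 | 0 | 0 | 1
0 | 0 | 1 | 1
0 | 1 | 0 | 1
0 | 1 | 1 | 1
1 | 0 | 0 | 0
1 | 0 | 1 | 0
1 | 1 | 0 | 0
1 | 1 | 1 | 0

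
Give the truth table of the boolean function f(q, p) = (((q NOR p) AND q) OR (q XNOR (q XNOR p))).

q | p | Output
--------------
0 | 0 | 0
0 | 1 | 1
1 | 0 | 0
1 | 1 | 1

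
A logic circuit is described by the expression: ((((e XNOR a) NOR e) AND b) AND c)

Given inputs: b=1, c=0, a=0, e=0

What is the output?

Substituting: ((((0 XNOR 0) NOR 0) AND 1) AND 0)
= 0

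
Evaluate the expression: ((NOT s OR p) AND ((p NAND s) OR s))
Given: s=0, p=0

Substituting: ((NOT 0 OR 0) AND ((0 NAND 0) OR 0))
= 1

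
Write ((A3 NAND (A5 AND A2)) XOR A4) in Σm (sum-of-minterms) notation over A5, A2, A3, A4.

Σm(0, 2, 4, 6, 8, 10, 12, 15) = (NOT A5 AND NOT A2 AND NOT A3 AND NOT A4) OR (NOT A5 AND NOT A2 AND A3 AND NOT A4) OR (NOT A5 AND A2 AND NOT A3 AND NOT A4) OR (NOT A5 AND A2 AND A3 AND NOT A4) OR (A5 AND NOT A2 AND NOT A3 AND NOT A4) OR (A5 AND NOT A2 AND A3 AND NOT A4) OR (A5 AND A2 AND NOT A3 AND NOT A4) OR (A5 AND A2 AND A3 AND A4)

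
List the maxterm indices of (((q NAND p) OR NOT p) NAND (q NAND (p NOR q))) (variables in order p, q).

ΠM(0, 1, 2) = (p OR q) AND (p OR NOT q) AND (NOT p OR q)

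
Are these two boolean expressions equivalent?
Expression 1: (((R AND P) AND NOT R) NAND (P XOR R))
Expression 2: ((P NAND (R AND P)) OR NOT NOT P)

Yes, they are equivalent — the two output columns agree on all 4 assignments:
R | P | Expression 1 | Expression 2
-----------------------------------
0 | 0 | 1 | 1
0 | 1 | 1 | 1
1 | 0 | 1 | 1
1 | 1 | 1 | 1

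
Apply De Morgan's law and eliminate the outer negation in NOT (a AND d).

NOT a OR NOT d
De Morgan's: NOT(AND of terms) = OR of negations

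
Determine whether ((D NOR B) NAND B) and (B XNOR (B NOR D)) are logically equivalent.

No. Counterexample: with D=0, B=0, Expression 1 = 1 but Expression 2 = 0.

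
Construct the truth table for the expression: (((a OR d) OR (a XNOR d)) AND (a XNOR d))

a | d | Output
--------------
0 | 0 | 1
0 | 1 | 0
1 | 0 | 0
1 | 1 | 1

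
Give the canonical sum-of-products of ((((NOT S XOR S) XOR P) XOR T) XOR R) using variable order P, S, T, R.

Σm(0, 3, 4, 7, 9, 10, 13, 14) = (NOT P AND NOT S AND NOT T AND NOT R) OR (NOT P AND NOT S AND T AND R) OR (NOT P AND S AND NOT T AND NOT R) OR (NOT P AND S AND T AND R) OR (P AND NOT S AND NOT T AND R) OR (P AND NOT S AND T AND NOT R) OR (P AND S AND NOT T AND R) OR (P AND S AND T AND NOT R)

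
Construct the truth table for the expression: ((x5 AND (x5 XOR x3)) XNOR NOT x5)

x5 | x3 | Output
----------------
0 | 0 | 0
0 | 1 | 0
1 | 0 | 0
1 | 1 | 1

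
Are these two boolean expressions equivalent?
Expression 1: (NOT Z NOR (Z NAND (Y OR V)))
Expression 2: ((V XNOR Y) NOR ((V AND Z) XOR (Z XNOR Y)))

No. Counterexample: with Z=0, V=0, Y=1, Expression 1 = 0 but Expression 2 = 1.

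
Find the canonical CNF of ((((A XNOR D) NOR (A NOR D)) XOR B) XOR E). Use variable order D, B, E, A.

(D OR B OR E OR A) AND (D OR B OR NOT E OR NOT A) AND (D OR NOT B OR E OR NOT A) AND (D OR NOT B OR NOT E OR A) AND (NOT D OR B OR E OR NOT A) AND (NOT D OR B OR NOT E OR A) AND (NOT D OR NOT B OR E OR A) AND (NOT D OR NOT B OR NOT E OR NOT A)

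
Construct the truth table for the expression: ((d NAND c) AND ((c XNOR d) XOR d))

d | c | Output
--------------
0 | 0 | 1
0 | 1 | 0
1 | 0 | 1
1 | 1 | 0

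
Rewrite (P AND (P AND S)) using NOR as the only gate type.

((P NOR P) NOR (((P NOR P) NOR (S NOR S)) NOR ((P NOR P) NOR (S NOR S))))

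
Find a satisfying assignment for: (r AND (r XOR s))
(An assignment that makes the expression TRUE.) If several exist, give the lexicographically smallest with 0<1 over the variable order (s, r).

s=0, r=1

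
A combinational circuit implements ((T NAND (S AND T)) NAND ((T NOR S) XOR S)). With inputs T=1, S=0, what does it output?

Substituting: ((1 NAND (0 AND 1)) NAND ((1 NOR 0) XOR 0))
= 1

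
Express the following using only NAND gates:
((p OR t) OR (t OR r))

((((p NAND p) NAND (t NAND t)) NAND ((p NAND p) NAND (t NAND t))) NAND (((t NAND t) NAND (r NAND r)) NAND ((t NAND t) NAND (r NAND r))))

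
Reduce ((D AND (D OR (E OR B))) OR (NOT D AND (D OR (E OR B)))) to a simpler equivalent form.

By distribution ((E AND v) OR (E AND NOT v) = E):
= (D OR (E OR B))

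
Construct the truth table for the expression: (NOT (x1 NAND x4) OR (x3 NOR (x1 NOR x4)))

x1 | x4 | x3 | Output
---------------------
0 | 0 | 0 | 0
0 | 0 | 1 | 0
0 | 1 | 0 | 1
0 | 1 | 1 | 0
1 | 0 | 0 | 1
1 | 0 | 1 | 0
1 | 1 | 0 | 1
1 | 1 | 1 | 1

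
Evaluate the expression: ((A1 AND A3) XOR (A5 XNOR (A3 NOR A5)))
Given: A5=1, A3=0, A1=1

Substituting: ((1 AND 0) XOR (1 XNOR (0 NOR 1)))
= 0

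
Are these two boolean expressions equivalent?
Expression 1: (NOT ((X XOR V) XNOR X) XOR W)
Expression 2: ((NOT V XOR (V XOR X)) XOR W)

No. Counterexample: with W=0, V=0, X=0, Expression 1 = 0 but Expression 2 = 1.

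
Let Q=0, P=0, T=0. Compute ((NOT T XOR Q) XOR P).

Substituting: ((NOT 0 XOR 0) XOR 0)
= 1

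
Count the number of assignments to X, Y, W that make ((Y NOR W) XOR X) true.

Satisfying assignments: (0,0,0), (1,0,1), (1,1,0), (1,1,1)
Count: 4 out of 8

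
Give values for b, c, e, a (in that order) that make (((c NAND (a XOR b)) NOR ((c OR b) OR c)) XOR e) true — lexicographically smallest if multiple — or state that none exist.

b=0, c=0, e=1, a=0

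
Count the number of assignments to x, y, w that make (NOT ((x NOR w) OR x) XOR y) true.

Satisfying assignments: (0,0,1), (0,1,0), (1,1,0), (1,1,1)
Count: 4 out of 8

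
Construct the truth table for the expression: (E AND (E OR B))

B | E | Output
--------------
0 | 0 | 0
0 | 1 | 1
1 | 0 | 0
1 | 1 | 1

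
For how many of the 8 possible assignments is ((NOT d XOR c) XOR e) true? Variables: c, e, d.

Satisfying assignments: (0,0,0), (0,1,1), (1,0,1), (1,1,0)
Count: 4 out of 8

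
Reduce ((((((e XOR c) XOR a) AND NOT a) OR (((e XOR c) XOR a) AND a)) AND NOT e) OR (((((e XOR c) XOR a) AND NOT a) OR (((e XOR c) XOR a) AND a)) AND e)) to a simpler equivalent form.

By distribution ((E AND v) OR (E AND NOT v) = E) then distribution ((E AND v) OR (E AND NOT v) = E):
= ((e XOR c) XOR a)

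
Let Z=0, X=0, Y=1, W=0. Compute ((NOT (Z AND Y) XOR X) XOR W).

Substituting: ((NOT (0 AND 1) XOR 0) XOR 0)
= 1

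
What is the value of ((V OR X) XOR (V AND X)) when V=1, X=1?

Substituting: ((1 OR 1) XOR (1 AND 1))
= 0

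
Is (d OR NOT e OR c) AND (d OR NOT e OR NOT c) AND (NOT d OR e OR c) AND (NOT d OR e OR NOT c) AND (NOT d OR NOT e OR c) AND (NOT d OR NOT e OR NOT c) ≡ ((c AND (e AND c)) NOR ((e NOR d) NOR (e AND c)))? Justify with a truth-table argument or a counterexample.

Yes, they are equivalent — the two output columns agree on all 8 assignments:
d | e | c | Expression 1 | Expression 2
---------------------------------------
0 | 0 | 0 | 1 | 1
0 | 0 | 1 | 1 | 1
0 | 1 | 0 | 0 | 0
0 | 1 | 1 | 0 | 0
1 | 0 | 0 | 0 | 0
1 | 0 | 1 | 0 | 0
1 | 1 | 0 | 0 | 0
1 | 1 | 1 | 0 | 0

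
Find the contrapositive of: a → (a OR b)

Contrapositive: NOT (a OR b) → NOT a
Note: A statement and its contrapositive are logically equivalent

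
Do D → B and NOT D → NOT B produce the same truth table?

No, Inverse is not equivalent to original (counterexample: A=0, B=0, D=1)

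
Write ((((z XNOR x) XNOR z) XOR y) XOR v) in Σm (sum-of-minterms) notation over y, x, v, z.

Σm(2, 3, 4, 5, 8, 9, 14, 15) = (NOT y AND NOT x AND v AND NOT z) OR (NOT y AND NOT x AND v AND z) OR (NOT y AND x AND NOT v AND NOT z) OR (NOT y AND x AND NOT v AND z) OR (y AND NOT x AND NOT v AND NOT z) OR (y AND NOT x AND NOT v AND z) OR (y AND x AND v AND NOT z) OR (y AND x AND v AND z)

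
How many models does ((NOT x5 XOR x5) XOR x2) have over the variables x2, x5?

Satisfying assignments: (0,0), (0,1)
Count: 2 out of 4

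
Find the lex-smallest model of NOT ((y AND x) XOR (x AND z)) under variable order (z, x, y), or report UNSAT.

z=0, x=0, y=0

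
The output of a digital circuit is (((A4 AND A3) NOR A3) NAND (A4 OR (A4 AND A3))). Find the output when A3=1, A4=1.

Substituting: (((1 AND 1) NOR 1) NAND (1 OR (1 AND 1)))
= 1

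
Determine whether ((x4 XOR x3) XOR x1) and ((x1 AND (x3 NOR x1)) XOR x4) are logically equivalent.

No. Counterexample: with x3=0, x1=1, x4=0, Expression 1 = 1 but Expression 2 = 0.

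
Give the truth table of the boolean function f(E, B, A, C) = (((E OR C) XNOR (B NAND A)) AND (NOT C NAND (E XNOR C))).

E | B | A | C | Output
----------------------
0 | 0 | 0 | 0 | 0
0 | 0 | 0 | 1 | 1
0 | 0 | 1 | 0 | 0
0 | 0 | 1 | 1 | 1
0 | 1 | 0 | 0 | 0
0 | 1 | 0 | 1 | 1
0 | 1 | 1 | 0 | 0
0 | 1 | 1 | 1 | 0
1 | 0 | 0 | 0 | 1
1 | 0 | 0 | 1 | 1
1 | 0 | 1 | 0 | 1
1 | 0 | 1 | 1 | 1
1 | 1 | 0 | 0 | 1
1 | 1 | 0 | 1 | 1
1 | 1 | 1 | 0 | 0
1 | 1 | 1 | 1 | 0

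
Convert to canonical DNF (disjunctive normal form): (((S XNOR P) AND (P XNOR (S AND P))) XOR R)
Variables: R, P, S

(NOT R AND NOT P AND NOT S) OR (NOT R AND P AND S) OR (R AND NOT P AND S) OR (R AND P AND NOT S)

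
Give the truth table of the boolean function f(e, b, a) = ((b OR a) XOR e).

e | b | a | Output
------------------
0 | 0 | 0 | 0
0 | 0 | 1 | 1
0 | 1 | 0 | 1
0 | 1 | 1 | 1
1 | 0 | 0 | 1
1 | 0 | 1 | 0
1 | 1 | 0 | 0
1 | 1 | 1 | 0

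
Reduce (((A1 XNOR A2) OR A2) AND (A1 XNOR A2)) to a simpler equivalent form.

By absorption (E AND (E OR v) = E):
= (A1 XNOR A2)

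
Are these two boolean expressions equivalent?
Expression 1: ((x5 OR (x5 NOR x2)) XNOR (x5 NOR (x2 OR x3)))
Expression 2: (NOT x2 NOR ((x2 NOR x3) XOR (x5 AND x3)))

No. Counterexample: with x2=0, x3=0, x5=0, Expression 1 = 1 but Expression 2 = 0.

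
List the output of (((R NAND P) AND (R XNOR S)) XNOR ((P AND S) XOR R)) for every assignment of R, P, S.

R | P | S | Output
------------------
0 | 0 | 0 | 0
0 | 0 | 1 | 1
0 | 1 | 0 | 0
0 | 1 | 1 | 0
1 | 0 | 0 | 0
1 | 0 | 1 | 1
1 | 1 | 0 | 0
1 | 1 | 1 | 1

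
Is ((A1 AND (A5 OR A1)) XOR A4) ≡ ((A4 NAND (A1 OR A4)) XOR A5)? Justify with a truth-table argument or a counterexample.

No. Counterexample: with A1=0, A5=0, A4=0, Expression 1 = 0 but Expression 2 = 1.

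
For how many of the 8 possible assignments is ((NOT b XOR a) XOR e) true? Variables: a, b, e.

Satisfying assignments: (0,0,0), (0,1,1), (1,0,1), (1,1,0)
Count: 4 out of 8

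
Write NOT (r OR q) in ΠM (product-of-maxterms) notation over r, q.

ΠM(1, 2, 3) = (r OR NOT q) AND (NOT r OR q) AND (NOT r OR NOT q)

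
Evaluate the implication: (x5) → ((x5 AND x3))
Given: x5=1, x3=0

Antecedent (x5) = 1; consequent ((x5 AND x3)) = 0.
1 → 0 = 0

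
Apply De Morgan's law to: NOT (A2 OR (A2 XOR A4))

NOT A2 AND NOT (A2 XOR A4)
De Morgan's: NOT(OR of terms) = AND of negations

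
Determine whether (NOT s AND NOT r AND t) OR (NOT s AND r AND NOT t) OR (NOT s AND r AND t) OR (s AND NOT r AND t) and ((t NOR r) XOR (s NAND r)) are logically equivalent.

Yes, they are equivalent — the two output columns agree on all 8 assignments:
s | r | t | Expression 1 | Expression 2
---------------------------------------
0 | 0 | 0 | 0 | 0
0 | 0 | 1 | 1 | 1
0 | 1 | 0 | 1 | 1
0 | 1 | 1 | 1 | 1
1 | 0 | 0 | 0 | 0
1 | 0 | 1 | 1 | 1
1 | 1 | 0 | 0 | 0
1 | 1 | 1 | 0 | 0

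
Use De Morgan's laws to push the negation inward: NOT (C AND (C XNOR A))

NOT C OR NOT (C XNOR A)
De Morgan's: NOT(AND of terms) = OR of negations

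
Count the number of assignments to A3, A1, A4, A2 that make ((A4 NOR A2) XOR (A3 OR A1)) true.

Satisfying assignments: (0,0,0,0), (0,1,0,1), (0,1,1,0), (0,1,1,1), (1,0,0,1), (1,0,1,0), (1,0,1,1), (1,1,0,1), (1,1,1,0), (1,1,1,1)
Count: 10 out of 16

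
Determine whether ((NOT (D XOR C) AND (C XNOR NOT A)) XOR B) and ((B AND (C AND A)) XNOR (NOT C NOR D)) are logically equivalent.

No. Counterexample: with D=0, A=0, C=0, B=0, Expression 1 = 0 but Expression 2 = 1.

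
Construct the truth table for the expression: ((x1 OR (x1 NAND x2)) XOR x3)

x1 | x3 | x2 | Output
---------------------
0 | 0 | 0 | 1
0 | 0 | 1 | 1
0 | 1 | 0 | 0
0 | 1 | 1 | 0
1 | 0 | 0 | 1
1 | 0 | 1 | 1
1 | 1 | 0 | 0
1 | 1 | 1 | 0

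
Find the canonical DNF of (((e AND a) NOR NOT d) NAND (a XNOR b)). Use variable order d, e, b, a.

(NOT d AND NOT e AND NOT b AND NOT a) OR (NOT d AND NOT e AND NOT b AND a) OR (NOT d AND NOT e AND b AND NOT a) OR (NOT d AND NOT e AND b AND a) OR (NOT d AND e AND NOT b AND NOT a) OR (NOT d AND e AND NOT b AND a) OR (NOT d AND e AND b AND NOT a) OR (NOT d AND e AND b AND a) OR (d AND NOT e AND NOT b AND a) OR (d AND NOT e AND b AND NOT a) OR (d AND e AND NOT b AND a) OR (d AND e AND b AND NOT a) OR (d AND e AND b AND a)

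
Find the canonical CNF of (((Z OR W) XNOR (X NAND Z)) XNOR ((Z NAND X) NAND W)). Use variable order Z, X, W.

(Z OR X OR W) AND (Z OR X OR NOT W) AND (Z OR NOT X OR W) AND (Z OR NOT X OR NOT W) AND (NOT Z OR X OR NOT W) AND (NOT Z OR NOT X OR W) AND (NOT Z OR NOT X OR NOT W)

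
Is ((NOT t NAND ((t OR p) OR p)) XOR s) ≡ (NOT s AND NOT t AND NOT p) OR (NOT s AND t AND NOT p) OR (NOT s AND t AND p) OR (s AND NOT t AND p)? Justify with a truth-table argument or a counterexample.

Yes, they are equivalent — the two output columns agree on all 8 assignments:
s | t | p | Expression 1 | Expression 2
---------------------------------------
0 | 0 | 0 | 1 | 1
0 | 0 | 1 | 0 | 0
0 | 1 | 0 | 1 | 1
0 | 1 | 1 | 1 | 1
1 | 0 | 0 | 0 | 0
1 | 0 | 1 | 1 | 1
1 | 1 | 0 | 0 | 0
1 | 1 | 1 | 0 | 0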